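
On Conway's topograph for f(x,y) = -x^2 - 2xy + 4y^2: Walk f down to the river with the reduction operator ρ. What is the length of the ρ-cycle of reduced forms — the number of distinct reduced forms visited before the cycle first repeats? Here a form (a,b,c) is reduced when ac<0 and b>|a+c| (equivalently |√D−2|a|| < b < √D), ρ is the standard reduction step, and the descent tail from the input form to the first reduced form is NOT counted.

D = 20, ⌊√D⌋ = 4
descent: ρ → (4,2,-1)
descent: ρ → (-1,4,1)  [lands on river]
river: ρ → (1,4,-1)
ρ-cycle length = 2 (tail of 2 descent steps not counted)

2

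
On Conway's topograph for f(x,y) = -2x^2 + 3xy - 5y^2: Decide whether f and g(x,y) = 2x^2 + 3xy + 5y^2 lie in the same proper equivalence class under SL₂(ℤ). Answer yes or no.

D₁ = -31, D₂ = -31
f is negative-definite; reduce −f:
−f: translate: b→1 (≡-3 mod 4), so (2,-3,5)→(2,1,4)
−f: reduced (well bottom): (2,1,4) with a≤c, −a<b≤a
flip sign back: reduced form of f is (-2,-1,-4)
g: translate: b→-1 (≡3 mod 4), so (2,3,5)→(2,-1,4)
g: reduced (well bottom): (2,-1,4) with a≤c, −a<b≤a
reduced forms (-2, -1, -4) vs (2, -1, 4) ⇒ inequivalent

no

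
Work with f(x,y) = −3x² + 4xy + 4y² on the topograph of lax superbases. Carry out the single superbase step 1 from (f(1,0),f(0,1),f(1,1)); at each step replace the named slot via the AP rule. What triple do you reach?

start (-3,4,5) = (f(1,0),f(0,1),f(1,1))
replace slot 1: 2·(4+5) − (-3) = 21 → (21,4,5)

21,4,5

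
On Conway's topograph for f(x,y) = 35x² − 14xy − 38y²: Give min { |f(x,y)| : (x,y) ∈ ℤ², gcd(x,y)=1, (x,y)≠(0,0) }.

descent: ρ → (-38,14,35)  [lands on river]
river: ρ → (35,56,-17)
river: ρ → (-17,46,50)
river: ρ → (50,54,-13)
river: ρ → (-13,50,58)
river: ρ → (58,66,-5)
river: ρ → (-5,74,2)
river: ρ → (2,74,-5)
river: ρ → (-5,66,58)
river: ρ → (58,50,-13)
river: ρ → (-13,54,50)
river: ρ → (50,46,-17)
river: ρ → (-17,56,35)
river: ρ → (35,14,-38)
river: ρ → (-38,62,11)
river: ρ → (11,70,-14)
river: ρ → (-14,70,11)
river: ρ → (11,62,-38)
closes: descent 1, river 18
min |a| on river = 2

2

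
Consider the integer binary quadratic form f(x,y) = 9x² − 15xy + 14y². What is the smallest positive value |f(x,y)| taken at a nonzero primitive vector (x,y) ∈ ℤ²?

translate: b→3 (≡-15 mod 18), so (9,-15,14)→(9,3,8)
flip: (9,3,8)→(8,-3,9)
reduced (well bottom): (8,-3,9) with a≤c, −a<b≤a
well minimum = a = 8

8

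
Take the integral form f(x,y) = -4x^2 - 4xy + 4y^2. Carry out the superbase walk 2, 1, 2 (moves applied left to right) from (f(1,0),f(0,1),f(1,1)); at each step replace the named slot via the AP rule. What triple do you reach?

start (-4,4,-4) = (f(1,0),f(0,1),f(1,1))
replace slot 2: 2·((-4)+(-4)) − 4 = -20 → (-4,-20,-4)
replace slot 1: 2·((-20)+(-4)) − (-4) = -44 → (-44,-20,-4)
replace slot 2: 2·((-44)+(-4)) − (-20) = -76 → (-44,-76,-4)

-44,-76,-4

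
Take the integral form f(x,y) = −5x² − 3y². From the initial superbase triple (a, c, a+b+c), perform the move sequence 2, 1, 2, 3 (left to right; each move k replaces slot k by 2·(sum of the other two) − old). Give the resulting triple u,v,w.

start (-5,-3,-8) = (f(1,0),f(0,1),f(1,1))
replace slot 2: 2·((-5)+(-8)) − (-3) = -23 → (-5,-23,-8)
replace slot 1: 2·((-23)+(-8)) − (-5) = -57 → (-57,-23,-8)
replace slot 2: 2·((-57)+(-8)) − (-23) = -107 → (-57,-107,-8)
replace slot 3: 2·((-57)+(-107)) − (-8) = -320 → (-57,-107,-320)

-57,-107,-320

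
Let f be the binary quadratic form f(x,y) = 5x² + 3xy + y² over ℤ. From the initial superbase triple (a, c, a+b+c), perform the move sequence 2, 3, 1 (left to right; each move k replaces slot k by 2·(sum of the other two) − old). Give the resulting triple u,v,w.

start (5,1,9) = (f(1,0),f(0,1),f(1,1))
replace slot 2: 2·(5+9) − 1 = 27 → (5,27,9)
replace slot 3: 2·(5+27) − 9 = 55 → (5,27,55)
replace slot 1: 2·(27+55) − 5 = 159 → (159,27,55)

159,27,55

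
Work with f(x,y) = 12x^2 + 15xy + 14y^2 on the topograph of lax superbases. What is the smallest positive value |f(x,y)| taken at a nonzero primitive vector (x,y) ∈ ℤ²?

translate: b→-9 (≡15 mod 24), so (12,15,14)→(12,-9,11)
flip: (12,-9,11)→(11,9,12)
reduced (well bottom): (11,9,12) with a≤c, −a<b≤a
well minimum = a = 11

11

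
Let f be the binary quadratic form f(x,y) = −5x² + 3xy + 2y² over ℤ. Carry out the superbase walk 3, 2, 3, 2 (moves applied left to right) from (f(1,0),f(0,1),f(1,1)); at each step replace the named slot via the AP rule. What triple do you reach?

start (-5,2,0) = (f(1,0),f(0,1),f(1,1))
replace slot 3: 2·((-5)+2) − 0 = -6 → (-5,2,-6)
replace slot 2: 2·((-5)+(-6)) − 2 = -24 → (-5,-24,-6)
replace slot 3: 2·((-5)+(-24)) − (-6) = -52 → (-5,-24,-52)
replace slot 2: 2·((-5)+(-52)) − (-24) = -90 → (-5,-90,-52)

-5,-90,-52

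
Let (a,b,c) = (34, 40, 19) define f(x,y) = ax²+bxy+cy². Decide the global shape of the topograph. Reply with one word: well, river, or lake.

D = b²−4ac = 40² − 4·34·19 = -984
D < 0 ⇒ definite ⇒ every region one sign ⇒ single well

well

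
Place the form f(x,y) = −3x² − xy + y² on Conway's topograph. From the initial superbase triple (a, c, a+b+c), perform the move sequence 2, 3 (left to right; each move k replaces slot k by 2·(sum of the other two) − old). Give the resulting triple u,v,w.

start (-3,1,-3) = (f(1,0),f(0,1),f(1,1))
replace slot 2: 2·((-3)+(-3)) − 1 = -13 → (-3,-13,-3)
replace slot 3: 2·((-3)+(-13)) − (-3) = -29 → (-3,-13,-29)

-3,-13,-29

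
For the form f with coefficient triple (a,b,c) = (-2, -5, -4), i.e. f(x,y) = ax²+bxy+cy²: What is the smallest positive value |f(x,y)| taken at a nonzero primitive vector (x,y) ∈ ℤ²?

translate: b→1 (≡5 mod 4), so (2,5,4)→(2,1,1)
flip: (2,1,1)→(1,-1,2)
translate: b→1 (≡-1 mod 2), so (1,-1,2)→(1,1,2)
reduced (well bottom): (1,1,2) with a≤c, −a<b≤a
well minimum |f| = |-1| = 1 (negative-definite)

1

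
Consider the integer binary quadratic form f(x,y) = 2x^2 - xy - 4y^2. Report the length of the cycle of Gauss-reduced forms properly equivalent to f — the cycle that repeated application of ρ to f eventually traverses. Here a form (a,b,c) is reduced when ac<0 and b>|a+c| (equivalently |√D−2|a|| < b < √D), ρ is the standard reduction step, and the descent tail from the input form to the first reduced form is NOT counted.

D = 33, ⌊√D⌋ = 5
descent: ρ → (-4,1,2)
descent: ρ → (2,3,-3)  [lands on river]
river: ρ → (-3,3,2)
river: ρ → (2,5,-1)
river: ρ → (-1,5,2)
ρ-cycle length = 4 (tail of 2 descent steps not counted)

4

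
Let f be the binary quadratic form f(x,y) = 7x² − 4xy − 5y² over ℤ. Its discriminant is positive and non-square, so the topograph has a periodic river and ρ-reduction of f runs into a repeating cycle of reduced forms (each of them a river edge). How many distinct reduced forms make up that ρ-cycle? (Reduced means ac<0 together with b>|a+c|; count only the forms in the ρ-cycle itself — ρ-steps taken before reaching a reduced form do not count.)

D = 156, ⌊√D⌋ = 12
descent: ρ → (-5,4,7)  [lands on river]
river: ρ → (7,10,-2)
river: ρ → (-2,10,7)
river: ρ → (7,4,-5)
river: ρ → (-5,6,6)
river: ρ → (6,6,-5)
ρ-cycle length = 6 (tail of 1 descent step not counted)

6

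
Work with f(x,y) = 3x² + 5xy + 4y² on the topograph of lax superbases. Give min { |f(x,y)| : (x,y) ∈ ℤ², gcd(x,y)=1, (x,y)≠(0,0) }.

translate: b→-1 (≡5 mod 6), so (3,5,4)→(3,-1,2)
flip: (3,-1,2)→(2,1,3)
reduced (well bottom): (2,1,3) with a≤c, −a<b≤a
well minimum = a = 2

2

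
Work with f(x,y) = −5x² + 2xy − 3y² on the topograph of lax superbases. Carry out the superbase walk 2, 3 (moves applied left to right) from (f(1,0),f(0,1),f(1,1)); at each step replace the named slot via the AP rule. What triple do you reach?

start (-5,-3,-6) = (f(1,0),f(0,1),f(1,1))
replace slot 2: 2·((-5)+(-6)) − (-3) = -19 → (-5,-19,-6)
replace slot 3: 2·((-5)+(-19)) − (-6) = -42 → (-5,-19,-42)

-5,-19,-42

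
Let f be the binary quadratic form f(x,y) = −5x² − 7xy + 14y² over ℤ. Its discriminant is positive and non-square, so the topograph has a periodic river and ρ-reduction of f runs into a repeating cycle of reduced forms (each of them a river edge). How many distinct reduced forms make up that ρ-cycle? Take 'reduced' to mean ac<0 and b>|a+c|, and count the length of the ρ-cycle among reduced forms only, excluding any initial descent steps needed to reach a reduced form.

D = 329, ⌊√D⌋ = 18
descent: ρ → (14,7,-5)
descent: ρ → (-5,13,8)  [lands on river]
river: ρ → (8,3,-10)
river: ρ → (-10,17,1)
river: ρ → (1,17,-10)
river: ρ → (-10,3,8)
river: ρ → (8,13,-5)
river: ρ → (-5,17,2)
river: ρ → (2,15,-13)
river: ρ → (-13,11,4)
river: ρ → (4,13,-10)
river: ρ → (-10,7,7)
river: ρ → (7,7,-10)
river: ρ → (-10,13,4)
river: ρ → (4,11,-13)
river: ρ → (-13,15,2)
river: ρ → (2,17,-5)
ρ-cycle length = 16 (tail of 2 descent steps not counted)

16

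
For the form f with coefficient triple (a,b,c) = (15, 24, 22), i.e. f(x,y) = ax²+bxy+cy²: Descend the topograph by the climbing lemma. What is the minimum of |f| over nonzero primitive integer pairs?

translate: b→-6 (≡24 mod 30), so (15,24,22)→(15,-6,13)
flip: (15,-6,13)→(13,6,15)
reduced (well bottom): (13,6,15) with a≤c, −a<b≤a
well minimum = a = 13

13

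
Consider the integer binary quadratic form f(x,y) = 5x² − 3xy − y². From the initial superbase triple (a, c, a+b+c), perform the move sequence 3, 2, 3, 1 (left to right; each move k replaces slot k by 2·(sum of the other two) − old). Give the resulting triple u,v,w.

start (5,-1,1) = (f(1,0),f(0,1),f(1,1))
replace slot 3: 2·(5+(-1)) − 1 = 7 → (5,-1,7)
replace slot 2: 2·(5+7) − (-1) = 25 → (5,25,7)
replace slot 3: 2·(5+25) − 7 = 53 → (5,25,53)
replace slot 1: 2·(25+53) − 5 = 151 → (151,25,53)

151,25,53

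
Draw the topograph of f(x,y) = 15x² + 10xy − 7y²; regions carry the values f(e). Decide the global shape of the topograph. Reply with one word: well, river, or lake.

D = b²−4ac = 10² − 4·15·(-7) = 520
D > 0 non-square ⇒ indefinite ⇒ periodic river

river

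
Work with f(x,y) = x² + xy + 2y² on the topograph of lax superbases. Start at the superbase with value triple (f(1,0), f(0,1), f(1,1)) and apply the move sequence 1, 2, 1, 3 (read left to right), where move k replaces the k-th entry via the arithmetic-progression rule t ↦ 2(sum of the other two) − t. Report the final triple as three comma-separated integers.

start (1,2,4) = (f(1,0),f(0,1),f(1,1))
replace slot 1: 2·(2+4) − 1 = 11 → (11,2,4)
replace slot 2: 2·(11+4) − 2 = 28 → (11,28,4)
replace slot 1: 2·(28+4) − 11 = 53 → (53,28,4)
replace slot 3: 2·(53+28) − 4 = 158 → (53,28,158)

53,28,158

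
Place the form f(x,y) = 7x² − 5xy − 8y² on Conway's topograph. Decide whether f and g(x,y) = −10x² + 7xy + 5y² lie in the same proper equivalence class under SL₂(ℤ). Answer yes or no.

D₁ = 249, D₂ = 249
river cycle of f (length 16): (-8, 5, 7), (7, 9, -6), (-6, 15, 1), (1, 15, -6), (-6, 9, 7), (7, 5, -8), (-8, 11, 4), (4, 13, -5), (-5, 7, 10), (10, 13, -2), … (6 more)
river cycle of g (length 16): (5, 13, -4), (-4, 11, 8), (8, 5, -7), (-7, 9, 6), (6, 15, -1), (-1, 15, 6), (6, 9, -7), (-7, 5, 8), (8, 11, -4), (-4, 13, 5), … (6 more)
cycles differ ⇒ inequivalent

no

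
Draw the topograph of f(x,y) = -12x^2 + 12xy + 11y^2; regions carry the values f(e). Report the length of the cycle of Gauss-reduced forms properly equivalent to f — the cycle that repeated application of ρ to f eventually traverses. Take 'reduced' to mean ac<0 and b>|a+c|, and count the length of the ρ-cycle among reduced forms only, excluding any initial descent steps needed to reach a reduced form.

D = 672, ⌊√D⌋ = 25
river: ρ → (11,10,-13)
river: ρ → (-13,16,8)
river: ρ → (8,16,-13)
river: ρ → (-13,10,11)
river: ρ → (11,12,-12)
river: ρ → (-12,12,11)
ρ-cycle length = 6 (tail of 0 descent steps not counted)

6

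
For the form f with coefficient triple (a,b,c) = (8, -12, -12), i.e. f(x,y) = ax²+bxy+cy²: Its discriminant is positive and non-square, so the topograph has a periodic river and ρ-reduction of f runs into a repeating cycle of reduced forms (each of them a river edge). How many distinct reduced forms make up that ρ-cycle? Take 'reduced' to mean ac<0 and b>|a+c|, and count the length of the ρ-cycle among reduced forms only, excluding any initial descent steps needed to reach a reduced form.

D = 528, ⌊√D⌋ = 22
descent: ρ → (-12,12,8)  [lands on river]
river: ρ → (8,20,-4)
river: ρ → (-4,20,8)
river: ρ → (8,12,-12)
ρ-cycle length = 4 (tail of 1 descent step not counted)

4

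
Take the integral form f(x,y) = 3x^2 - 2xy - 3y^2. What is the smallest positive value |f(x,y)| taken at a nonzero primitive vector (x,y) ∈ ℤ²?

descent: ρ → (-3,2,3)  [lands on river]
river: ρ → (3,4,-2)
river: ρ → (-2,4,3)
river: ρ → (3,2,-3)
river: ρ → (-3,4,2)
river: ρ → (2,4,-3)
closes: descent 1, river 6
min |a| on river = 2

2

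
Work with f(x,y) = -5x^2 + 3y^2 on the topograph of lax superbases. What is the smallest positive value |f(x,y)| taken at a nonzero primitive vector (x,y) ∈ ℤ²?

descent: ρ → (3,6,-2)  [lands on river]
river: ρ → (-2,6,3)
closes: descent 1, river 2
min |a| on river = 2

2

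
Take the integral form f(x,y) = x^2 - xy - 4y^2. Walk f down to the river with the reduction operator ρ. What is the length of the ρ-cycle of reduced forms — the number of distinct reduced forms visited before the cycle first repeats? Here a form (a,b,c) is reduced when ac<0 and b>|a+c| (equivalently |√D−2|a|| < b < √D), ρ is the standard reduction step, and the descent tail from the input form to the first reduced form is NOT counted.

D = 17, ⌊√D⌋ = 4
descent: ρ → (-4,1,1)
descent: ρ → (1,3,-2)  [lands on river]
river: ρ → (-2,1,2)
river: ρ → (2,3,-1)
river: ρ → (-1,3,2)
river: ρ → (2,1,-2)
river: ρ → (-2,3,1)
ρ-cycle length = 6 (tail of 2 descent steps not counted)

6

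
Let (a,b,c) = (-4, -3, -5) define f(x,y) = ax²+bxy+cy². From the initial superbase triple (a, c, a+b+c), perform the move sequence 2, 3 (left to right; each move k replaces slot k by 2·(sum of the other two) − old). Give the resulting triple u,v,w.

start (-4,-5,-12) = (f(1,0),f(0,1),f(1,1))
replace slot 2: 2·((-4)+(-12)) − (-5) = -27 → (-4,-27,-12)
replace slot 3: 2·((-4)+(-27)) − (-12) = -50 → (-4,-27,-50)

-4,-27,-50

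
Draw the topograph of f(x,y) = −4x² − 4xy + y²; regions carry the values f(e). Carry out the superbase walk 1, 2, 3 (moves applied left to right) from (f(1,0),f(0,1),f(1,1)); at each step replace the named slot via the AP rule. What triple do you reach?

start (-4,1,-7) = (f(1,0),f(0,1),f(1,1))
replace slot 1: 2·(1+(-7)) − (-4) = -8 → (-8,1,-7)
replace slot 2: 2·((-8)+(-7)) − 1 = -31 → (-8,-31,-7)
replace slot 3: 2·((-8)+(-31)) − (-7) = -71 → (-8,-31,-71)

-8,-31,-71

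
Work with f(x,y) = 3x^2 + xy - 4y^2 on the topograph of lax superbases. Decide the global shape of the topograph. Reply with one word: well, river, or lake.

D = b²−4ac = 1² − 4·3·(-4) = 49
D = 7² is a perfect square ⇒ form factors over ℤ ⇒ lakes

lake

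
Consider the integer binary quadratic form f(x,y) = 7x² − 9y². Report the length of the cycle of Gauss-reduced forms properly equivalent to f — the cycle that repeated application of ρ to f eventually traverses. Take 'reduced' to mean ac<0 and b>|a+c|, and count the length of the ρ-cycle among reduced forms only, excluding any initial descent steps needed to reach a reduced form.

D = 252, ⌊√D⌋ = 15
descent: ρ → (-9,0,7)
descent: ρ → (7,14,-2)  [lands on river]
river: ρ → (-2,14,7)
ρ-cycle length = 2 (tail of 2 descent steps not counted)

2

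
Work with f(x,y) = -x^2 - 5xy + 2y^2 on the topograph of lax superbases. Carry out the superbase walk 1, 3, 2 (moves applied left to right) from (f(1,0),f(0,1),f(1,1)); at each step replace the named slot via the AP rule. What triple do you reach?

start (-1,2,-4) = (f(1,0),f(0,1),f(1,1))
replace slot 1: 2·(2+(-4)) − (-1) = -3 → (-3,2,-4)
replace slot 3: 2·((-3)+2) − (-4) = 2 → (-3,2,2)
replace slot 2: 2·((-3)+2) − 2 = -4 → (-3,-4,2)

-3,-4,2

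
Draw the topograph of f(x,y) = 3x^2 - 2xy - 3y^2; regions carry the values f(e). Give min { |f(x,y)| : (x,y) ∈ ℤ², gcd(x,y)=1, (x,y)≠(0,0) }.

descent: ρ → (-3,2,3)  [lands on river]
river: ρ → (3,4,-2)
river: ρ → (-2,4,3)
river: ρ → (3,2,-3)
river: ρ → (-3,4,2)
river: ρ → (2,4,-3)
closes: descent 1, river 6
min |a| on river = 2

2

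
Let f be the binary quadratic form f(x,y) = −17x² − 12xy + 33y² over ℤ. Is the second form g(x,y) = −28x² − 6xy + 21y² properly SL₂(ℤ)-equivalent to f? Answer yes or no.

D₁ = 2388, D₂ = 2388
river cycle of f (length 22): (-17, 22, 28), (28, 34, -11), (-11, 32, 31), (31, 30, -12), (-12, 42, 13), (13, 36, -21), (-21, 48, 1), (1, 48, -21), (-21, 36, 13), (13, 42, -12), … (12 more)
river cycle of g (length 22): (21, 48, -1), (-1, 48, 21), (21, 36, -13), (-13, 42, 12), (12, 30, -31), (-31, 32, 11), (11, 34, -28), (-28, 22, 17), (17, 46, -4), (-4, 42, 39), … (12 more)
cycles differ ⇒ inequivalent

no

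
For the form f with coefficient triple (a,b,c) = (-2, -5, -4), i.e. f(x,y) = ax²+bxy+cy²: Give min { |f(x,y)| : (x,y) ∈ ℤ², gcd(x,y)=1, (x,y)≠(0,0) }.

translate: b→1 (≡5 mod 4), so (2,5,4)→(2,1,1)
flip: (2,1,1)→(1,-1,2)
translate: b→1 (≡-1 mod 2), so (1,-1,2)→(1,1,2)
reduced (well bottom): (1,1,2) with a≤c, −a<b≤a
well minimum |f| = |-1| = 1 (negative-definite)

1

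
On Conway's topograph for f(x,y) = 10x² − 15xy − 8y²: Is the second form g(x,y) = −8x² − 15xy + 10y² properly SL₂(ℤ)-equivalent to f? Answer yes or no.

D₁ = 545, D₂ = 545
river cycle of f (length 8): (-8, 15, 10), (10, 5, -13), (-13, 21, 2), (2, 23, -2), (-2, 21, 13), (13, 5, -10), (-10, 15, 8), (8, 17, -8)
river cycle of g (length 8): (10, 15, -8), (-8, 17, 8), (8, 15, -10), (-10, 5, 13), (13, 21, -2), (-2, 23, 2), (2, 21, -13), (-13, 5, 10)
cycles differ ⇒ inequivalent

no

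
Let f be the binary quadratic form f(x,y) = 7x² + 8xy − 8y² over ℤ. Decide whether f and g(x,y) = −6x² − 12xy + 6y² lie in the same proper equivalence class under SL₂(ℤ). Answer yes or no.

D₁ = 288, D₂ = 288
river cycle of f (length 6): (-8, 8, 7), (7, 6, -9), (-9, 12, 4), (4, 12, -9), (-9, 6, 7), (7, 8, -8)
river cycle of g (length 2): (6, 12, -6), (-6, 12, 6)
cycles differ ⇒ inequivalent

no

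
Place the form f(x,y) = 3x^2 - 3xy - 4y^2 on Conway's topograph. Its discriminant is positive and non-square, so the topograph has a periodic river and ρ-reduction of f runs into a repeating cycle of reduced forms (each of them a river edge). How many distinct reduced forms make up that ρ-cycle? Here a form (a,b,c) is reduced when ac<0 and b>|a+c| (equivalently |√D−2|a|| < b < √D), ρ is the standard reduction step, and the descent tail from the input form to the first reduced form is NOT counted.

D = 57, ⌊√D⌋ = 7
descent: ρ → (-4,3,3)  [lands on river]
river: ρ → (3,3,-4)
river: ρ → (-4,5,2)
river: ρ → (2,7,-1)
river: ρ → (-1,7,2)
river: ρ → (2,5,-4)
ρ-cycle length = 6 (tail of 1 descent step not counted)

6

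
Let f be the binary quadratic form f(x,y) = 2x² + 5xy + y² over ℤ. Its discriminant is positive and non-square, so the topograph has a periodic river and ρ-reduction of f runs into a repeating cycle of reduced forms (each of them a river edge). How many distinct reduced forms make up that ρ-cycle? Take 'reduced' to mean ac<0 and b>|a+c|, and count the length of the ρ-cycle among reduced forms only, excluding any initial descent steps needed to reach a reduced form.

D = 17, ⌊√D⌋ = 4
descent: ρ → (1,3,-2)  [lands on river]
river: ρ → (-2,1,2)
river: ρ → (2,3,-1)
river: ρ → (-1,3,2)
river: ρ → (2,1,-2)
river: ρ → (-2,3,1)
ρ-cycle length = 6 (tail of 1 descent step not counted)

6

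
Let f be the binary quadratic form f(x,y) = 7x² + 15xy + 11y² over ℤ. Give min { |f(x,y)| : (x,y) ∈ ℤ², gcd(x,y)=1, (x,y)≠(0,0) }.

translate: b→1 (≡15 mod 14), so (7,15,11)→(7,1,3)
flip: (7,1,3)→(3,-1,7)
reduced (well bottom): (3,-1,7) with a≤c, −a<b≤a
well minimum = a = 3

3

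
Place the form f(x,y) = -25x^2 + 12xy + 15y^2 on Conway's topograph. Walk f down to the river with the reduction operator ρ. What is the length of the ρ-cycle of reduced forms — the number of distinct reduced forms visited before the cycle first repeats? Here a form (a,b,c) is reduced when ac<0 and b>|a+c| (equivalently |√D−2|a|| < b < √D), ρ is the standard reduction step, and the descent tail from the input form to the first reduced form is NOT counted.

D = 1644, ⌊√D⌋ = 40
river: ρ → (15,18,-22)
river: ρ → (-22,26,11)
river: ρ → (11,40,-1)
river: ρ → (-1,40,11)
river: ρ → (11,26,-22)
river: ρ → (-22,18,15)
river: ρ → (15,12,-25)
river: ρ → (-25,38,2)
river: ρ → (2,38,-25)
river: ρ → (-25,12,15)
ρ-cycle length = 10 (tail of 0 descent steps not counted)

10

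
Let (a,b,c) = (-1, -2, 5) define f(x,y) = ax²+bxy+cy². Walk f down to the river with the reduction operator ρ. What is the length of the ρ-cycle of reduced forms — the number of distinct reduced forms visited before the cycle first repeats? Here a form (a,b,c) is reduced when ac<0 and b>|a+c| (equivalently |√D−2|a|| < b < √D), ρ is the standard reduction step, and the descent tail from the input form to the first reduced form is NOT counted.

D = 24, ⌊√D⌋ = 4
descent: ρ → (5,2,-1)
descent: ρ → (-1,4,2)  [lands on river]
river: ρ → (2,4,-1)
ρ-cycle length = 2 (tail of 2 descent steps not counted)

2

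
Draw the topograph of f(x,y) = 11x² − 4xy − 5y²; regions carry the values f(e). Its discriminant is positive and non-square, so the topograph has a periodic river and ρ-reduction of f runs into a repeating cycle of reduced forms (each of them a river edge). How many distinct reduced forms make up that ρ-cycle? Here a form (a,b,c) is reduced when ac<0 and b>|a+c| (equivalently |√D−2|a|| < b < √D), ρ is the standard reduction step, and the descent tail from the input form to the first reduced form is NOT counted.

D = 236, ⌊√D⌋ = 15
descent: ρ → (-5,14,2)  [lands on river]
river: ρ → (2,14,-5)
river: ρ → (-5,6,10)
river: ρ → (10,14,-1)
river: ρ → (-1,14,10)
river: ρ → (10,6,-5)
ρ-cycle length = 6 (tail of 1 descent step not counted)

6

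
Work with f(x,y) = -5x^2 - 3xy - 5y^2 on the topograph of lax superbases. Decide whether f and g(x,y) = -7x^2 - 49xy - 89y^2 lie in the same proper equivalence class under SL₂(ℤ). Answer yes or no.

D₁ = -91, D₂ = -91
f is negative-definite; reduce −f:
−f: reduced (well bottom): (5,3,5) with a≤c, −a<b≤a
flip sign back: reduced form of f is (-5,-3,-5)
g is negative-definite; reduce −g:
−g: translate: b→7 (≡49 mod 14), so (7,49,89)→(7,7,5)
−g: flip: (7,7,5)→(5,-7,7)
−g: translate: b→3 (≡-7 mod 10), so (5,-7,7)→(5,3,5)
−g: reduced (well bottom): (5,3,5) with a≤c, −a<b≤a
flip sign back: reduced form of g is (-5,-3,-5)
reduced forms (-5, -3, -5) vs (-5, -3, -5) ⇒ equivalent

yes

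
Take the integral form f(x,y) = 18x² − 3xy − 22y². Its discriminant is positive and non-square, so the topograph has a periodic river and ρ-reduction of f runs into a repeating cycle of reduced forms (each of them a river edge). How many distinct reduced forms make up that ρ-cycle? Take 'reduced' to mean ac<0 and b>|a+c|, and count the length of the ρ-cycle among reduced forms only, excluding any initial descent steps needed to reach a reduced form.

D = 1593, ⌊√D⌋ = 39
descent: ρ → (-22,3,18)
descent: ρ → (18,33,-7)  [lands on river]
river: ρ → (-7,37,8)
river: ρ → (8,27,-27)
river: ρ → (-27,27,8)
river: ρ → (8,37,-7)
river: ρ → (-7,33,18)
river: ρ → (18,39,-1)
river: ρ → (-1,39,18)
ρ-cycle length = 8 (tail of 2 descent steps not counted)

8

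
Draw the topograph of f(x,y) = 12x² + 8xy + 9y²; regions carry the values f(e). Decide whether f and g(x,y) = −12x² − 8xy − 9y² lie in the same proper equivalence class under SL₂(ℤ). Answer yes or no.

D₁ = -368, D₂ = -368
f: flip: (12,8,9)→(9,-8,12)
f: reduced (well bottom): (9,-8,12) with a≤c, −a<b≤a
g is negative-definite; reduce −g:
−g: flip: (12,8,9)→(9,-8,12)
−g: reduced (well bottom): (9,-8,12) with a≤c, −a<b≤a
flip sign back: reduced form of g is (-9,8,-12)
reduced forms (9, -8, 12) vs (-9, 8, -12) ⇒ inequivalent

no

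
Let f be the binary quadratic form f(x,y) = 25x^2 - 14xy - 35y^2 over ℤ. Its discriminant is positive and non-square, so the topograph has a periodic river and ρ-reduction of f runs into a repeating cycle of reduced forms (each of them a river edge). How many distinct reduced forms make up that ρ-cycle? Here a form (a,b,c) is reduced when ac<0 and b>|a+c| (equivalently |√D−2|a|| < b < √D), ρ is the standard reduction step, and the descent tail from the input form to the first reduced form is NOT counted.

D = 3696, ⌊√D⌋ = 60
descent: ρ → (-35,14,25)  [lands on river]
river: ρ → (25,36,-24)
river: ρ → (-24,60,1)
river: ρ → (1,60,-24)
river: ρ → (-24,36,25)
river: ρ → (25,14,-35)
river: ρ → (-35,56,4)
river: ρ → (4,56,-35)
ρ-cycle length = 8 (tail of 1 descent step not counted)

8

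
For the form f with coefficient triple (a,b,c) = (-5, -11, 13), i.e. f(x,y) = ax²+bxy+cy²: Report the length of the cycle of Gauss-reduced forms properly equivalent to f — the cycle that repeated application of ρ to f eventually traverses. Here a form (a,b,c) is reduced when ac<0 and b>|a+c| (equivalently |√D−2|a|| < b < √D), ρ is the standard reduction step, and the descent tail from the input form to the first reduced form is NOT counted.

D = 381, ⌊√D⌋ = 19
descent: ρ → (13,11,-5)  [lands on river]
river: ρ → (-5,19,1)
river: ρ → (1,19,-5)
river: ρ → (-5,11,13)
river: ρ → (13,15,-3)
river: ρ → (-3,15,13)
ρ-cycle length = 6 (tail of 1 descent step not counted)

6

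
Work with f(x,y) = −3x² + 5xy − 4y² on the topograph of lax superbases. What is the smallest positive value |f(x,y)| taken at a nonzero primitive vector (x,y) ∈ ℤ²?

translate: b→1 (≡-5 mod 6), so (3,-5,4)→(3,1,2)
flip: (3,1,2)→(2,-1,3)
reduced (well bottom): (2,-1,3) with a≤c, −a<b≤a
well minimum |f| = |-2| = 2 (negative-definite)

2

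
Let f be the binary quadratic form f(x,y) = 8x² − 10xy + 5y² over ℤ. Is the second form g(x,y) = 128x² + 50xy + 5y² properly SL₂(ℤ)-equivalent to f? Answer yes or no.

D₁ = -60, D₂ = -60
f: translate: b→6 (≡-10 mod 16), so (8,-10,5)→(8,6,3)
f: flip: (8,6,3)→(3,-6,8)
f: translate: b→0 (≡-6 mod 6), so (3,-6,8)→(3,0,5)
f: reduced (well bottom): (3,0,5) with a≤c, −a<b≤a
g: flip: (128,50,5)→(5,-50,128)
g: translate: b→0 (≡-50 mod 10), so (5,-50,128)→(5,0,3)
g: flip: (5,0,3)→(3,0,5)
g: reduced (well bottom): (3,0,5) with a≤c, −a<b≤a
reduced forms (3, 0, 5) vs (3, 0, 5) ⇒ equivalent

yes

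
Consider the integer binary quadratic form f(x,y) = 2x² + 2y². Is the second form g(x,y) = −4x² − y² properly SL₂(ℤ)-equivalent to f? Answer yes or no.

D₁ = -16, D₂ = -16
f: reduced (well bottom): (2,0,2) with a≤c, −a<b≤a
g is negative-definite; reduce −g:
−g: flip: (4,0,1)→(1,0,4)
−g: reduced (well bottom): (1,0,4) with a≤c, −a<b≤a
flip sign back: reduced form of g is (-1,0,-4)
reduced forms (2, 0, 2) vs (-1, 0, -4) ⇒ inequivalent

no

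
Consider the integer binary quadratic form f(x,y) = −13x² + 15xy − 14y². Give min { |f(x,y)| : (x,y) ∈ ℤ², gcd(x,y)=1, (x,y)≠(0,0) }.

translate: b→11 (≡-15 mod 26), so (13,-15,14)→(13,11,12)
flip: (13,11,12)→(12,-11,13)
reduced (well bottom): (12,-11,13) with a≤c, −a<b≤a
well minimum |f| = |-12| = 12 (negative-definite)

12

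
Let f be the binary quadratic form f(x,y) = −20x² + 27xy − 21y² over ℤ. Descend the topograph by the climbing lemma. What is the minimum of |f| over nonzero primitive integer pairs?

translate: b→13 (≡-27 mod 40), so (20,-27,21)→(20,13,14)
flip: (20,13,14)→(14,-13,20)
reduced (well bottom): (14,-13,20) with a≤c, −a<b≤a
well minimum |f| = |-14| = 14 (negative-definite)

14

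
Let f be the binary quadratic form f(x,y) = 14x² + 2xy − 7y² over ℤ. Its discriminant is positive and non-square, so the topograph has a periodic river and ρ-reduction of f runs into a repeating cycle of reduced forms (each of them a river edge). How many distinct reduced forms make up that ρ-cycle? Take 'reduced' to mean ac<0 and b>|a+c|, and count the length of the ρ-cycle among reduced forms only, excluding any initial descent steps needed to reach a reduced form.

D = 396, ⌊√D⌋ = 19
descent: ρ → (-7,12,9)  [lands on river]
river: ρ → (9,6,-10)
river: ρ → (-10,14,5)
river: ρ → (5,16,-7)
ρ-cycle length = 4 (tail of 1 descent step not counted)

4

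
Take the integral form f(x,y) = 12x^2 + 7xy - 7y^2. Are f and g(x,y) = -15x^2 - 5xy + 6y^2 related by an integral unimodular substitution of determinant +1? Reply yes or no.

D₁ = 385, D₂ = 385
river cycle of f (length 10): (-7, 7, 12), (12, 17, -2), (-2, 19, 3), (3, 17, -8), (-8, 15, 5), (5, 15, -8), (-8, 17, 3), (3, 19, -2), (-2, 17, 12), (12, 7, -7)
river cycle of g (length 12): (6, 17, -4), (-4, 15, 10), (10, 5, -9), (-9, 13, 6), (6, 11, -11), (-11, 11, 6), (6, 13, -9), (-9, 5, 10), (10, 15, -4), (-4, 17, 6), … (2 more)
cycles differ ⇒ inequivalent

no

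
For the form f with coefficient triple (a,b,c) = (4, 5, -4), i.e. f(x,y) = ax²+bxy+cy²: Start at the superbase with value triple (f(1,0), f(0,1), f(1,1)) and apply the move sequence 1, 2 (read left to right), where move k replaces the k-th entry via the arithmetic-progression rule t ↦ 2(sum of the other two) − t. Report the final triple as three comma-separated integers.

start (4,-4,5) = (f(1,0),f(0,1),f(1,1))
replace slot 1: 2·((-4)+5) − 4 = -2 → (-2,-4,5)
replace slot 2: 2·((-2)+5) − (-4) = 10 → (-2,10,5)

-2,10,5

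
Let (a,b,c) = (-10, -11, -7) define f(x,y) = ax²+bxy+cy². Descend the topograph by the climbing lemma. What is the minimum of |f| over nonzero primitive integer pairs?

translate: b→-9 (≡11 mod 20), so (10,11,7)→(10,-9,6)
flip: (10,-9,6)→(6,9,10)
translate: b→-3 (≡9 mod 12), so (6,9,10)→(6,-3,7)
reduced (well bottom): (6,-3,7) with a≤c, −a<b≤a
well minimum |f| = |-6| = 6 (negative-definite)

6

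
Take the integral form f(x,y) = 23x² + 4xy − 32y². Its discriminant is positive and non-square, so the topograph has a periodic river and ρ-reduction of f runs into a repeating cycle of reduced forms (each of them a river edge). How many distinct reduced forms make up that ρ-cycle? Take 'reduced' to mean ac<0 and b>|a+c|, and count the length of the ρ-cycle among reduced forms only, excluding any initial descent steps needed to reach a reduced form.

D = 2960, ⌊√D⌋ = 54
descent: ρ → (-32,-4,23)
descent: ρ → (23,50,-5)  [lands on river]
river: ρ → (-5,50,23)
river: ρ → (23,42,-13)
river: ρ → (-13,36,32)
river: ρ → (32,28,-17)
river: ρ → (-17,40,20)
river: ρ → (20,40,-17)
river: ρ → (-17,28,32)
river: ρ → (32,36,-13)
river: ρ → (-13,42,23)
ρ-cycle length = 10 (tail of 2 descent steps not counted)

10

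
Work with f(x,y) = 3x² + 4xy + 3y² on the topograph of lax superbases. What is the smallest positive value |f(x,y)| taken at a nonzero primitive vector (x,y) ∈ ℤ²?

translate: b→-2 (≡4 mod 6), so (3,4,3)→(3,-2,2)
flip: (3,-2,2)→(2,2,3)
reduced (well bottom): (2,2,3) with a≤c, −a<b≤a
well minimum = a = 2

2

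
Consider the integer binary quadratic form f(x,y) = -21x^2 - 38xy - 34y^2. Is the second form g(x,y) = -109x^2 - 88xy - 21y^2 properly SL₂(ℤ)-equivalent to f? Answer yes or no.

D₁ = -1412, D₂ = -1412
f is negative-definite; reduce −f:
−f: translate: b→-4 (≡38 mod 42), so (21,38,34)→(21,-4,17)
−f: flip: (21,-4,17)→(17,4,21)
−f: reduced (well bottom): (17,4,21) with a≤c, −a<b≤a
flip sign back: reduced form of f is (-17,-4,-21)
g is negative-definite; reduce −g:
−g: flip: (109,88,21)→(21,-88,109)
−g: translate: b→-4 (≡-88 mod 42), so (21,-88,109)→(21,-4,17)
−g: flip: (21,-4,17)→(17,4,21)
−g: reduced (well bottom): (17,4,21) with a≤c, −a<b≤a
flip sign back: reduced form of g is (-17,-4,-21)
reduced forms (-17, -4, -21) vs (-17, -4, -21) ⇒ equivalent

yes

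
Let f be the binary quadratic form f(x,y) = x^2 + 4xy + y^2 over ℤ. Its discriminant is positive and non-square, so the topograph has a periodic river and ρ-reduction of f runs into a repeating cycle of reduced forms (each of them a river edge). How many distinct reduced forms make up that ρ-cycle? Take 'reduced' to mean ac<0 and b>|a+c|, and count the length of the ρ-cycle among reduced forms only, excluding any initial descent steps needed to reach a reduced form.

D = 12, ⌊√D⌋ = 3
descent: ρ → (1,2,-2)  [lands on river]
river: ρ → (-2,2,1)
ρ-cycle length = 2 (tail of 1 descent step not counted)

2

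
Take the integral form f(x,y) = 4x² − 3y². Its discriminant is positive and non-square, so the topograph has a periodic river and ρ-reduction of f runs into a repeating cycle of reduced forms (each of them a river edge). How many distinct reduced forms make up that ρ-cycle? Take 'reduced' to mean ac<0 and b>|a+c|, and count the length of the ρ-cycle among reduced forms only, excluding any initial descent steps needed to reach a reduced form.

D = 48, ⌊√D⌋ = 6
descent: ρ → (-3,6,1)  [lands on river]
river: ρ → (1,6,-3)
ρ-cycle length = 2 (tail of 1 descent step not counted)

2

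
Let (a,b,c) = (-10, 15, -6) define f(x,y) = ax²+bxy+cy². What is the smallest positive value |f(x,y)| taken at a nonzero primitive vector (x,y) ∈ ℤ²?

translate: b→5 (≡-15 mod 20), so (10,-15,6)→(10,5,1)
flip: (10,5,1)→(1,-5,10)
translate: b→1 (≡-5 mod 2), so (1,-5,10)→(1,1,4)
reduced (well bottom): (1,1,4) with a≤c, −a<b≤a
well minimum |f| = |-1| = 1 (negative-definite)

1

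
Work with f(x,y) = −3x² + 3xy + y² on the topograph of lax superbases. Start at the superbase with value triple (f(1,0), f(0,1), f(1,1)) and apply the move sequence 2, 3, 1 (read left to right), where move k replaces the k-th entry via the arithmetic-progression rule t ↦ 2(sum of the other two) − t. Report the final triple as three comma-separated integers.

start (-3,1,1) = (f(1,0),f(0,1),f(1,1))
replace slot 2: 2·((-3)+1) − 1 = -5 → (-3,-5,1)
replace slot 3: 2·((-3)+(-5)) − 1 = -17 → (-3,-5,-17)
replace slot 1: 2·((-5)+(-17)) − (-3) = -41 → (-41,-5,-17)

-41,-5,-17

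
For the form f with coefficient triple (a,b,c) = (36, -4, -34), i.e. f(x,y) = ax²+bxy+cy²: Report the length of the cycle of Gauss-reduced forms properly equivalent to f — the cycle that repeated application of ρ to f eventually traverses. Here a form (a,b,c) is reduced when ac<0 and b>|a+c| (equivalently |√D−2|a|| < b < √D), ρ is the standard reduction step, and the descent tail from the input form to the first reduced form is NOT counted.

D = 4912, ⌊√D⌋ = 70
descent: ρ → (-34,4,36)  [lands on river]
river: ρ → (36,68,-2)
river: ρ → (-2,68,36)
river: ρ → (36,4,-34)
river: ρ → (-34,64,6)
river: ρ → (6,68,-12)
river: ρ → (-12,52,46)
river: ρ → (46,40,-18)
river: ρ → (-18,68,4)
river: ρ → (4,68,-18)
river: ρ → (-18,40,46)
river: ρ → (46,52,-12)
river: ρ → (-12,68,6)
river: ρ → (6,64,-34)
ρ-cycle length = 14 (tail of 1 descent step not counted)

14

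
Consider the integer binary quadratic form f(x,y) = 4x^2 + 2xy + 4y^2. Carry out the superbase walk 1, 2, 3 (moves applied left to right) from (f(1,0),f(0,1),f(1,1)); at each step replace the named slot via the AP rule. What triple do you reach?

start (4,4,10) = (f(1,0),f(0,1),f(1,1))
replace slot 1: 2·(4+10) − 4 = 24 → (24,4,10)
replace slot 2: 2·(24+10) − 4 = 64 → (24,64,10)
replace slot 3: 2·(24+64) − 10 = 166 → (24,64,166)

24,64,166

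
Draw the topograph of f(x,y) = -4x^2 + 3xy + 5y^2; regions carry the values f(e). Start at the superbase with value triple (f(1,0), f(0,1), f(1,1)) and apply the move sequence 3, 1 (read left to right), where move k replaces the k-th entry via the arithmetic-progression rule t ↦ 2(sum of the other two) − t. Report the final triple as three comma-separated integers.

start (-4,5,4) = (f(1,0),f(0,1),f(1,1))
replace slot 3: 2·((-4)+5) − 4 = -2 → (-4,5,-2)
replace slot 1: 2·(5+(-2)) − (-4) = 10 → (10,5,-2)

10,5,-2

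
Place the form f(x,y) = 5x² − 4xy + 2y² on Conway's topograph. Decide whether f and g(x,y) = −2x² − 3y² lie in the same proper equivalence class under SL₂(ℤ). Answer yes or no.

D₁ = -24, D₂ = -24
f: flip: (5,-4,2)→(2,4,5)
f: translate: b→0 (≡4 mod 4), so (2,4,5)→(2,0,3)
f: reduced (well bottom): (2,0,3) with a≤c, −a<b≤a
g is negative-definite; reduce −g:
−g: reduced (well bottom): (2,0,3) with a≤c, −a<b≤a
flip sign back: reduced form of g is (-2,0,-3)
reduced forms (2, 0, 3) vs (-2, 0, -3) ⇒ inequivalent

no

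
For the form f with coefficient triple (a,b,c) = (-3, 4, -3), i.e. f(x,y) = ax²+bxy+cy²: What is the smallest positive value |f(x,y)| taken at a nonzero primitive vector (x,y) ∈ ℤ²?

translate: b→2 (≡-4 mod 6), so (3,-4,3)→(3,2,2)
flip: (3,2,2)→(2,-2,3)
translate: b→2 (≡-2 mod 4), so (2,-2,3)→(2,2,3)
reduced (well bottom): (2,2,3) with a≤c, −a<b≤a
well minimum |f| = |-2| = 2 (negative-definite)

2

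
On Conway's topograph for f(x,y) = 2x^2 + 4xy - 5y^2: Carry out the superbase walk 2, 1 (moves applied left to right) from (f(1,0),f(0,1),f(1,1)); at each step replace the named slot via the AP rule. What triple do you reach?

start (2,-5,1) = (f(1,0),f(0,1),f(1,1))
replace slot 2: 2·(2+1) − (-5) = 11 → (2,11,1)
replace slot 1: 2·(11+1) − 2 = 22 → (22,11,1)

22,11,1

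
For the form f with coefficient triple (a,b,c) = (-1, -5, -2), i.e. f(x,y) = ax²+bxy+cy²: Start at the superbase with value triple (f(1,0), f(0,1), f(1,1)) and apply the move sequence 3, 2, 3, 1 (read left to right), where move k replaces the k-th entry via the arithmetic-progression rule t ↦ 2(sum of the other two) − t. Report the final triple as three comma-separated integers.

start (-1,-2,-8) = (f(1,0),f(0,1),f(1,1))
replace slot 3: 2·((-1)+(-2)) − (-8) = 2 → (-1,-2,2)
replace slot 2: 2·((-1)+2) − (-2) = 4 → (-1,4,2)
replace slot 3: 2·((-1)+4) − 2 = 4 → (-1,4,4)
replace slot 1: 2·(4+4) − (-1) = 17 → (17,4,4)

17,4,4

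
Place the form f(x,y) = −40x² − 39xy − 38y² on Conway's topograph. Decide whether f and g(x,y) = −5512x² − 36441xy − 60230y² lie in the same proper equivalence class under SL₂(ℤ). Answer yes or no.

D₁ = -4559, D₂ = -4559
f is negative-definite; reduce −f:
−f: flip: (40,39,38)→(38,-39,40)
−f: translate: b→37 (≡-39 mod 76), so (38,-39,40)→(38,37,39)
−f: reduced (well bottom): (38,37,39) with a≤c, −a<b≤a
flip sign back: reduced form of f is (-38,-37,-39)
g is negative-definite; reduce −g:
−g: translate: b→3369 (≡36441 mod 11024), so (5512,36441,60230)→(5512,3369,515)
−g: flip: (5512,3369,515)→(515,-3369,5512)
−g: translate: b→-279 (≡-3369 mod 1030), so (515,-3369,5512)→(515,-279,40)
−g: flip: (515,-279,40)→(40,279,515)
−g: translate: b→39 (≡279 mod 80), so (40,279,515)→(40,39,38)
−g: flip: (40,39,38)→(38,-39,40)
−g: translate: b→37 (≡-39 mod 76), so (38,-39,40)→(38,37,39)
−g: reduced (well bottom): (38,37,39) with a≤c, −a<b≤a
flip sign back: reduced form of g is (-38,-37,-39)
reduced forms (-38, -37, -39) vs (-38, -37, -39) ⇒ equivalent

yes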